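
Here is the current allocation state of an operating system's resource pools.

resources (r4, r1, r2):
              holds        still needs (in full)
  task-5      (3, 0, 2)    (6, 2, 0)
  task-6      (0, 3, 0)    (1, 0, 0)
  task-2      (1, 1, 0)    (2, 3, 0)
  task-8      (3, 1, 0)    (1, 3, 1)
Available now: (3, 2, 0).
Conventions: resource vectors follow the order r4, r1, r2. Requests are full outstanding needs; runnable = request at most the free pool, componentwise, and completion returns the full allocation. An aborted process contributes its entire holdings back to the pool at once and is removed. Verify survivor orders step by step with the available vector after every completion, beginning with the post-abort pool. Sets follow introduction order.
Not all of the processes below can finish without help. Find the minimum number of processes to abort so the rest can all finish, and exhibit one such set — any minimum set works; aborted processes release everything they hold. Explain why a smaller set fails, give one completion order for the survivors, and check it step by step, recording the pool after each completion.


The answer: abort task-5.
Key observation: the deadlocked task-8 becomes finishable only because task-5 released (3, 0, 2); it completes at step 2 below.
No smaller set exists: with zero aborts the deadlock remains.
One survivor order: task-6, task-8, task-2. Step-by-step check (post-abort pool first):
  pool = (6, 2, 2)
  task-6: need (1, 0, 0) fits (6, 2, 2); releases (0, 3, 0), pool now (6, 5, 2)
  task-8: need (1, 3, 1) fits (6, 5, 2); releases (3, 1, 0), pool now (9, 6, 2)
  task-2: need (2, 3, 0) fits (9, 6, 2); releases (1, 1, 0), pool now (10, 7, 2)


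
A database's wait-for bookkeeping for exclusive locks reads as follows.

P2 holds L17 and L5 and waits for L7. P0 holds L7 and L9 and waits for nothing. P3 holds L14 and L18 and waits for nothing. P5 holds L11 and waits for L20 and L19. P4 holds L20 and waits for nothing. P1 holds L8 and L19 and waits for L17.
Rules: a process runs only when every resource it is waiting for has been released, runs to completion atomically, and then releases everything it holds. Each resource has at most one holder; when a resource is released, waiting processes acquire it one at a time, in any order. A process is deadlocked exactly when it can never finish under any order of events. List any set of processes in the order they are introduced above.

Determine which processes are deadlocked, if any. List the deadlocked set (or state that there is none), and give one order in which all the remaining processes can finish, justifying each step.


Nothing here is deadlocked.
Key observation: the wait graph is acyclic; completion cascades from the unblocked processes through everyone else.
The rest can finish in the order P4, P3, P0, P2, P1, P5.
Walking it through:
  P4: no waits; runs immediately, freeing L20
  P3: no waits; runs immediately, freeing L14 and L18
  P0: no waits; runs immediately, freeing L7 and L9
  P2: everything it awaited (L7) is free; runs, freeing L17 and L5
  P1: everything it awaited (L17) is free; runs, freeing L8 and L19
  P5: everything it awaited (L20 and L19) is free; runs, freeing L11


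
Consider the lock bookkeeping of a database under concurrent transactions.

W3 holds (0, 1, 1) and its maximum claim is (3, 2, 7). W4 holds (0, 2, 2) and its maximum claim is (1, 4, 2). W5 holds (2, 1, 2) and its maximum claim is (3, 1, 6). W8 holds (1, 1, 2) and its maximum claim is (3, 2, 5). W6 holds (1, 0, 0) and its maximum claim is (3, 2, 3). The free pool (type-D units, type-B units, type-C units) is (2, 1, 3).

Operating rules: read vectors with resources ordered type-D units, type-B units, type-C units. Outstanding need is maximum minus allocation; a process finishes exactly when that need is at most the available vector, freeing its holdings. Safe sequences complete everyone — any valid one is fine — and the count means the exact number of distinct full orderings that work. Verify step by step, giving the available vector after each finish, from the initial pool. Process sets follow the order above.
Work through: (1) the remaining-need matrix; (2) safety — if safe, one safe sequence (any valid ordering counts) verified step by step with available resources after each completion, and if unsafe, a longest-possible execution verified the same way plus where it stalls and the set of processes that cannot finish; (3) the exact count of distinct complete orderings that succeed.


(1) Need matrix, components ordered type-D units, type-B units, type-C units:
  W3: (3, 1, 6)
  W4: (1, 2, 0)
  W5: (1, 0, 4)
  W8: (2, 1, 3)
  W6: (2, 2, 3)
(2) SAFE. One safe sequence: W8, W6, W5, W3, W4.
Key observation: the order's first zero-slack moment is W8 ((2, 1, 3) needed, (2, 1, 3) free — a requested resource with nothing to spare).
Step-by-step check:
  pool = (2, 1, 3)
  W8 needs (2, 1, 3) <= (2, 1, 3) -> finishes; pool += (1, 1, 2) = (3, 2, 5)
  W6 needs (2, 2, 3) <= (3, 2, 5) -> finishes; pool += (1, 0, 0) = (4, 2, 5)
  W5 needs (1, 0, 4) <= (4, 2, 5) -> finishes; pool += (2, 1, 2) = (6, 3, 7)
  W3 needs (3, 1, 6) <= (6, 3, 7) -> finishes; pool += (0, 1, 1) = (6, 4, 8)
  W4 needs (1, 2, 0) <= (6, 4, 8) -> finishes; pool += (0, 2, 2) = (6, 6, 10)
(3) Precisely 16 of the possible complete orderings are safe sequences.


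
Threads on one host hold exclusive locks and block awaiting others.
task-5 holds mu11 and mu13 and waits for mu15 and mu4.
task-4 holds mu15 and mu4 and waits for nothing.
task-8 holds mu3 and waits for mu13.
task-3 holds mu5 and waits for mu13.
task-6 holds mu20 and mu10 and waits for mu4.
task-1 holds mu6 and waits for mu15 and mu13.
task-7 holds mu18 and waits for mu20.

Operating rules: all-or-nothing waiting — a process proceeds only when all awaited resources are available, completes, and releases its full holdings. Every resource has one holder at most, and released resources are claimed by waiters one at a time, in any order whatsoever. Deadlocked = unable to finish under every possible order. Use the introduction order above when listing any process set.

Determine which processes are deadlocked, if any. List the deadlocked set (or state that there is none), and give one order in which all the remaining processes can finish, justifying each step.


Nothing here is deadlocked.
Key observation: the waits form no ring: some process can always run, and its releases unblock the others one by one.
A valid finishing order for the others: task-4, task-5, task-3, task-6, task-7, task-8, task-1.
Verifying each step:
  task-4 waits on nothing -> runs at once and releases mu15 and mu4
  task-5: everything it awaited (mu15 and mu4) is free; runs, freeing mu11 and mu13
  task-3: everything it awaited (mu13) is free; runs, freeing mu5
  task-6: everything it awaited (mu4) is free; runs, freeing mu20 and mu10
  task-7: everything it awaited (mu20) is free; runs, freeing mu18
  task-8: everything it awaited (mu13) is free; runs, freeing mu3
  task-1: everything it awaited (mu15 and mu13) is free; runs, freeing mu6


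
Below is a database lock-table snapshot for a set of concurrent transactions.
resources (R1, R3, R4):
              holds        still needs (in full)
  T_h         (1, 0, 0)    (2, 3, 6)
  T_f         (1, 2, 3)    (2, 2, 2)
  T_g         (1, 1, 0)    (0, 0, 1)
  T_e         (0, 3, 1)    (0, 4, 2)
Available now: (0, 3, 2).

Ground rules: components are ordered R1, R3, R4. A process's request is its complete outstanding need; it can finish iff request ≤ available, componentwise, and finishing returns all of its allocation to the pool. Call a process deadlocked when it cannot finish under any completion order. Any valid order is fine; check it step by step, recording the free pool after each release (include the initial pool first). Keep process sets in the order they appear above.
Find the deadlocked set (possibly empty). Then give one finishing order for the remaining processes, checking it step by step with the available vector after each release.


The deadlocked set is T_h and T_f.
Key observation: R1 is the bottleneck — with T_g, T_e done the pool holds (1, 7, 3), short of every remaining need.
One completion order for the rest: T_g, T_e. Check, step by step:
  pool = (0, 3, 2)
  run T_g (needs (0, 0, 1), free (0, 3, 2)); after release of (1, 1, 0) the pool is (1, 4, 2)
  run T_e (needs (0, 4, 2), free (1, 4, 2)); after release of (0, 3, 1) the pool is (1, 7, 3)
The stuck group stays short no matter what:
  T_h cannot run: need (2, 3, 6) vs free (1, 7, 3) (insufficient R1 and R4)
  T_f cannot run: need (2, 2, 2) vs free (1, 7, 3) (insufficient R1)


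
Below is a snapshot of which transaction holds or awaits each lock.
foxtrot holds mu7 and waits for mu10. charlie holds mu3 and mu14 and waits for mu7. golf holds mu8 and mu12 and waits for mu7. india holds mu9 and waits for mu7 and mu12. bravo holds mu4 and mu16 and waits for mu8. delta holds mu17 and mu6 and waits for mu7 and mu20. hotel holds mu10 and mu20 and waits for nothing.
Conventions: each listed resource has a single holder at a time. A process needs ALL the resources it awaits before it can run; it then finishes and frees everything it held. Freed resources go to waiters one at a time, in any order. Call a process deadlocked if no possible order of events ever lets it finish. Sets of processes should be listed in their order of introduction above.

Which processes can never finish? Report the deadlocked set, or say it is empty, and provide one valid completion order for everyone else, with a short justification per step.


Nothing here is deadlocked.
Key observation: although several processes wait, no cycle exists — each chain bottoms out at a free runner.
A valid finishing order for the others: hotel, foxtrot, golf, charlie, india, bravo, delta.
Walking it through:
  run hotel (it waits on nothing); releases mu10 and mu20
  foxtrot: everything it awaited (mu10) is free; runs, freeing mu7
  golf: everything it awaited (mu7) is free; runs, freeing mu8 and mu12
  charlie: everything it awaited (mu7) is free; runs, freeing mu3 and mu14
  india: everything it awaited (mu7 and mu12) is free; runs, freeing mu9
  bravo: everything it awaited (mu8) is free; runs, freeing mu4 and mu16
  delta: everything it awaited (mu7 and mu20) is free; runs, freeing mu17 and mu6


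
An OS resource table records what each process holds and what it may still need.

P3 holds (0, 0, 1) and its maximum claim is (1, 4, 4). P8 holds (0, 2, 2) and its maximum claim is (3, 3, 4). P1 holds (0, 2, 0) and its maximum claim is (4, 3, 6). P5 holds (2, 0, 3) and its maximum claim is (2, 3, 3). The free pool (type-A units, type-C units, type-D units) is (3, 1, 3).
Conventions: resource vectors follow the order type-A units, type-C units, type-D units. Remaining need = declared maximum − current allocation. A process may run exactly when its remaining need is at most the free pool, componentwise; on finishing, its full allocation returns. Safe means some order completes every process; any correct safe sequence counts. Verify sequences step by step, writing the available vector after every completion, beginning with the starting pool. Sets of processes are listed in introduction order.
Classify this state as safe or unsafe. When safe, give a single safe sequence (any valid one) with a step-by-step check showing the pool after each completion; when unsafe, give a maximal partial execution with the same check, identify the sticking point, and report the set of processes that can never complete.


The state is SAFE; one workable sequence: P8, P5, P1, P3.
Key observation: the order's first zero-slack moment is P8 ((3, 1, 2) needed, (3, 1, 3) free — a requested resource with nothing to spare).
Walking it through:
  pool = (3, 1, 3)
  run P8 (needs (3, 1, 2), free (3, 1, 3)); after release of (0, 2, 2) the pool is (3, 3, 5)
  run P5 (needs (0, 3, 0), free (3, 3, 5)); after release of (2, 0, 3) the pool is (5, 3, 8)
  run P1 (needs (4, 1, 6), free (5, 3, 8)); after release of (0, 2, 0) the pool is (5, 5, 8)
  run P3 (needs (1, 4, 3), free (5, 5, 8)); after release of (0, 0, 1) the pool is (5, 5, 9)


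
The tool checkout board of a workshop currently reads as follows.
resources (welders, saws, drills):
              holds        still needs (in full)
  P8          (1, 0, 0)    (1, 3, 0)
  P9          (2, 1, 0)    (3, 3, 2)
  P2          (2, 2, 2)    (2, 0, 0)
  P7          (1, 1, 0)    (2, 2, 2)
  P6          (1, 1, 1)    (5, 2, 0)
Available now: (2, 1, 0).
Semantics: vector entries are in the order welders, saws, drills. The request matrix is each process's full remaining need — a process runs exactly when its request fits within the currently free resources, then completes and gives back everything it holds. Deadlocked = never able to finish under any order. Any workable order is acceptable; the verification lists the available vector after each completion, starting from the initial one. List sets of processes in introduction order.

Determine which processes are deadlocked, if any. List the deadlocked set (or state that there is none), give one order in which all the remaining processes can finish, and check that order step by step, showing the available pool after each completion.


The deadlocked set is empty.
Key observation: P2 fits the free pool immediately, and its release cascades until everyone finishes.
One completion order for the rest: P2, P7, P9, P6, P8. Check, step by step:
  pool = (2, 1, 0)
  P2: need (2, 0, 0) fits (2, 1, 0); releases (2, 2, 2), pool now (4, 3, 2)
  P7: need (2, 2, 2) fits (4, 3, 2); releases (1, 1, 0), pool now (5, 4, 2)
  P9: need (3, 3, 2) fits (5, 4, 2); releases (2, 1, 0), pool now (7, 5, 2)
  P6: need (5, 2, 0) fits (7, 5, 2); releases (1, 1, 1), pool now (8, 6, 3)
  P8: need (1, 3, 0) fits (8, 6, 3); releases (1, 0, 0), pool now (9, 6, 3)


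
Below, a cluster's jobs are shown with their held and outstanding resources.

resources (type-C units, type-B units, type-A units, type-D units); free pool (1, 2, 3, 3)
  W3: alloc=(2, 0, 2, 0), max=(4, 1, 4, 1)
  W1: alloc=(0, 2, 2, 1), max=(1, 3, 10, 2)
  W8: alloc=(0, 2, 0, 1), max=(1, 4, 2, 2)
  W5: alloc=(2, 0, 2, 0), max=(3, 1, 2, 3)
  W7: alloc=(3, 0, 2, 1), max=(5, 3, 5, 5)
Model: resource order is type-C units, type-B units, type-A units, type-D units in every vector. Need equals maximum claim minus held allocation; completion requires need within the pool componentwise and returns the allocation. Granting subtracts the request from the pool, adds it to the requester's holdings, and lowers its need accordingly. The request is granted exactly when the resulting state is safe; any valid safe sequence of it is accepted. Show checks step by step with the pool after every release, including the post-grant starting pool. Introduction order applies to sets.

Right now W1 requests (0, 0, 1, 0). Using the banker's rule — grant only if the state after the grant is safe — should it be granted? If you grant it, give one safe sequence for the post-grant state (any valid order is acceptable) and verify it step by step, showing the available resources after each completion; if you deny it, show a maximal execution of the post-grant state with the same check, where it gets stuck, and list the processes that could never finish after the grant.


GRANT: granting preserves safety; a valid post-grant sequence is W5, W8, W3, W7, W1.
Key observation: the grant leaves (1, 2, 2, 3) free — enough for W5, whose release restarts the cascade.
Verifying the post-grant state step by step:
  pool = (1, 2, 2, 3)
  W5: need (1, 1, 0, 3) fits (1, 2, 2, 3); releases (2, 0, 2, 0), pool now (3, 2, 4, 3)
  W8: need (1, 2, 2, 1) fits (3, 2, 4, 3); releases (0, 2, 0, 1), pool now (3, 4, 4, 4)
  W3: need (2, 1, 2, 1) fits (3, 4, 4, 4); releases (2, 0, 2, 0), pool now (5, 4, 6, 4)
  W7: need (2, 3, 3, 4) fits (5, 4, 6, 4); releases (3, 0, 2, 1), pool now (8, 4, 8, 5)
  W1: need (1, 1, 7, 1) fits (8, 4, 8, 5); releases (0, 2, 3, 1), pool now (8, 6, 11, 6)


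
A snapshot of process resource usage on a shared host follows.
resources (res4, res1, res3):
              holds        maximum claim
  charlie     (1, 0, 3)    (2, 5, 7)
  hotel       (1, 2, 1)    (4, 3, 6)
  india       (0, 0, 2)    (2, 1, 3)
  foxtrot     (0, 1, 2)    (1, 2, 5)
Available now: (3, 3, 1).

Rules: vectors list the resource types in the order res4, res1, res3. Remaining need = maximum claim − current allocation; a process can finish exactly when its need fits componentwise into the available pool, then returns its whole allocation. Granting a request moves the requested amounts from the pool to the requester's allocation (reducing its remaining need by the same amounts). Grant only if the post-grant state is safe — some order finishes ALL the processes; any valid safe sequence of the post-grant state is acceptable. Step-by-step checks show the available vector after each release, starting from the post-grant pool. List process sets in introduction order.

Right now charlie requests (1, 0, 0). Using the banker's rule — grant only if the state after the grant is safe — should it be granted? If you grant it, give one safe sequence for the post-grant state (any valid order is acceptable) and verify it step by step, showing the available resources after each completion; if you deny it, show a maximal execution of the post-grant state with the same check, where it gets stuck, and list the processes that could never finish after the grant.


DENY: after the grant no complete ordering would exist.
Key observation: after india, foxtrot the pool peaks at (2, 4, 5), and each blocked process is short somewhere: charlie on res1; hotel on res4.
On the post-grant state, india, foxtrot is a maximal run — nothing extends it. Check, step by step:
  pool = (2, 3, 1)
  india needs (2, 1, 1) <= (2, 3, 1) -> finishes; pool += (0, 0, 2) = (2, 3, 3)
  foxtrot needs (1, 1, 3) <= (2, 3, 3) -> finishes; pool += (0, 1, 2) = (2, 4, 5)
  charlie still needs (0, 5, 4) but only (2, 4, 5) is free — short on res1
  hotel still needs (3, 1, 5) but only (2, 4, 5) is free — short on res4
Post-grant, the permanently blocked set is charlie and hotel.


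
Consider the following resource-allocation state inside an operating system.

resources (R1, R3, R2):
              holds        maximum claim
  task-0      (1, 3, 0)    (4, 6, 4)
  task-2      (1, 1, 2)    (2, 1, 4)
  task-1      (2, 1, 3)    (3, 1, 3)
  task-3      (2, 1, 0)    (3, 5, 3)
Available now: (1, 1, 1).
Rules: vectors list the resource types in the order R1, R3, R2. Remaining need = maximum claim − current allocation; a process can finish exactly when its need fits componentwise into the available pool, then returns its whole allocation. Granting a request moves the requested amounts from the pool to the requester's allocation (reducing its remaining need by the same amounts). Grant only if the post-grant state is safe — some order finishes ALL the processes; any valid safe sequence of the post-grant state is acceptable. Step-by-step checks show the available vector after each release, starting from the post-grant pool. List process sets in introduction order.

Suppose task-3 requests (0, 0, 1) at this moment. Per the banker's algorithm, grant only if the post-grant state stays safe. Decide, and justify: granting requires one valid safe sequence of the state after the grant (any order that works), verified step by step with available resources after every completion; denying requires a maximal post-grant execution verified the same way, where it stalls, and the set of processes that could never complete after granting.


GRANT. The post-grant state is safe; one safe sequence: task-1, task-2, task-0, task-3.
Key observation: post-grant, (1, 1, 0) remains, and an order beginning with task-1 completes everyone.
Step-by-step check of the post-grant state:
  pool = (1, 1, 0)
  task-1: need (1, 0, 0) fits (1, 1, 0); releases (2, 1, 3), pool now (3, 2, 3)
  task-2: need (1, 0, 2) fits (3, 2, 3); releases (1, 1, 2), pool now (4, 3, 5)
  task-0: need (3, 3, 4) fits (4, 3, 5); releases (1, 3, 0), pool now (5, 6, 5)
  task-3: need (1, 4, 2) fits (5, 6, 5); releases (2, 1, 1), pool now (7, 7, 6)


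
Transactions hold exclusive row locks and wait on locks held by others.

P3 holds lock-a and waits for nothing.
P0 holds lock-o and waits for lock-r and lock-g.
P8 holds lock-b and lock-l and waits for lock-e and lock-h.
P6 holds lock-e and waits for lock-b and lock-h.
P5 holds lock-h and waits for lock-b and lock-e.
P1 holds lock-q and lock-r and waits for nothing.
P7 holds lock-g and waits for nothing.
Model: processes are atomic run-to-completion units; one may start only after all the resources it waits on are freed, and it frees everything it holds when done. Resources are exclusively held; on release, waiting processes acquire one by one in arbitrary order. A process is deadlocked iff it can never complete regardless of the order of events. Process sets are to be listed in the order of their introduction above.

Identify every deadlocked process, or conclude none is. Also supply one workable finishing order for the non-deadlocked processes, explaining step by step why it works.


Deadlocked set: P8, P6 and P5.
Key observation: the wait chain closes on itself along P8 -> P6 -> P8; P5 is caught in further circular waits.
One completion order for the rest: P7, P3, P1, P0.
Check, step by step:
  run P7 (it waits on nothing); releases lock-g
  run P3 (it waits on nothing); releases lock-a
  run P1 (it waits on nothing); releases lock-q and lock-r
  P0: everything it awaited (lock-r and lock-g) is free; runs, freeing lock-o


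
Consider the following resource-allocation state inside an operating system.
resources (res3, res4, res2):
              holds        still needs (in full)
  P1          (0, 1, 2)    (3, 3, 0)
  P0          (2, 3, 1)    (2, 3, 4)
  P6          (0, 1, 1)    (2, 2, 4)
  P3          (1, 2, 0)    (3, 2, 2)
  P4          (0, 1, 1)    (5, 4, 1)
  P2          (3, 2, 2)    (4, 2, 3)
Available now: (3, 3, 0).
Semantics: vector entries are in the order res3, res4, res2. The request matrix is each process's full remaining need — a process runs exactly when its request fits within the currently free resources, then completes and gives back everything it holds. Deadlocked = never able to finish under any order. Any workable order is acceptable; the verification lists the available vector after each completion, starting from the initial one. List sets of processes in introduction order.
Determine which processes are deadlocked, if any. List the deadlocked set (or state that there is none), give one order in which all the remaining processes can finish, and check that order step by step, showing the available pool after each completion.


The deadlocked set is P0, P6, P4 and P2.
Key observation: after P1, P3 the pool peaks at (4, 6, 2), and each blocked process is short somewhere: P0 on res2; P6 on res2; P4 on res3; P2 on res2.
The rest can finish in the order P1, P3. Verifying each step:
  pool = (3, 3, 0)
  P1 needs (3, 3, 0) <= (3, 3, 0) -> finishes; pool += (0, 1, 2) = (3, 4, 2)
  P3 needs (3, 2, 2) <= (3, 4, 2) -> finishes; pool += (1, 2, 0) = (4, 6, 2)
None of the blocked processes ever fits:
  P0 still needs (2, 3, 4) but only (4, 6, 2) is free — short on res2
  P6 still needs (2, 2, 4) but only (4, 6, 2) is free — short on res2
  P4 still needs (5, 4, 1) but only (4, 6, 2) is free — short on res3
  P2 still needs (4, 2, 3) but only (4, 6, 2) is free — short on res2


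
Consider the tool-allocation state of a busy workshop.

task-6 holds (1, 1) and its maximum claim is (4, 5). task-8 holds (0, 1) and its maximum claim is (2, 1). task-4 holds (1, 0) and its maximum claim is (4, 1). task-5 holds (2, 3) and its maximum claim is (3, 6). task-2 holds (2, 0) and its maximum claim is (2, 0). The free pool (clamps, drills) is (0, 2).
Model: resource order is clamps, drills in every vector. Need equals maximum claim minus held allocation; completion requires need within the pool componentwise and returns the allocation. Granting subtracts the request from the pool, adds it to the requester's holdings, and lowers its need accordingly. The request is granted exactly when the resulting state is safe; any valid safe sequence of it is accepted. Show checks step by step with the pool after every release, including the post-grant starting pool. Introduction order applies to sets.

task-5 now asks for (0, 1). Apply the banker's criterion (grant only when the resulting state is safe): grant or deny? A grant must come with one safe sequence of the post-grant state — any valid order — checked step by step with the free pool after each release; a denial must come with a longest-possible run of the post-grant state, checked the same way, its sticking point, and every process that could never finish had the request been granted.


GRANT — the state after the grant stays safe, e.g. via task-2, task-8, task-5, task-4, task-6.
Key observation: the grant leaves (0, 1) free — enough for task-2, whose release restarts the cascade.
Check on the post-grant state, step by step:
  pool = (0, 1)
  task-2: need (0, 0) fits (0, 1); releases (2, 0), pool now (2, 1)
  task-8: need (2, 0) fits (2, 1); releases (0, 1), pool now (2, 2)
  task-5: need (1, 2) fits (2, 2); releases (2, 4), pool now (4, 6)
  task-4: need (3, 1) fits (4, 6); releases (1, 0), pool now (5, 6)
  task-6: need (3, 4) fits (5, 6); releases (1, 1), pool now (6, 7)


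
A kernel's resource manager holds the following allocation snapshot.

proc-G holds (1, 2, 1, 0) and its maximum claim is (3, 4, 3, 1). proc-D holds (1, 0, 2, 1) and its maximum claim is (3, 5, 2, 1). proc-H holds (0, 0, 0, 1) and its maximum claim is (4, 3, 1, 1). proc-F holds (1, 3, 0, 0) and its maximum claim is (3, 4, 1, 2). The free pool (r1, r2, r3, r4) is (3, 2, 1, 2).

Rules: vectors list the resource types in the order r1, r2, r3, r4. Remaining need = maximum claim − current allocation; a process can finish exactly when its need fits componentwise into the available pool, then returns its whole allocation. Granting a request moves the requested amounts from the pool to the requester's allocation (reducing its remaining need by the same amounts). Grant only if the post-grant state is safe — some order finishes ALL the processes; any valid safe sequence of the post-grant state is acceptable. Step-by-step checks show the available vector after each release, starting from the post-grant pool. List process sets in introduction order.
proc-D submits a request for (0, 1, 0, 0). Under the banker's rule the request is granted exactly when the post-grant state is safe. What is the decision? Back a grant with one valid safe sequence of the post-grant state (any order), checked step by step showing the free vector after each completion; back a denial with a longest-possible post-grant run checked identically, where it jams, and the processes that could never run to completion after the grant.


GRANT. The post-grant state is safe; one safe sequence: proc-F, proc-H, proc-D, proc-G.
Key observation: granting shrinks the pool to (3, 1, 1, 2), yet proc-F still fits and the chain goes through.
Check on the post-grant state, step by step:
  pool = (3, 1, 1, 2)
  proc-F needs (2, 1, 1, 2) <= (3, 1, 1, 2) -> finishes; pool += (1, 3, 0, 0) = (4, 4, 1, 2)
  proc-H needs (4, 3, 1, 0) <= (4, 4, 1, 2) -> finishes; pool += (0, 0, 0, 1) = (4, 4, 1, 3)
  proc-D needs (2, 4, 0, 0) <= (4, 4, 1, 3) -> finishes; pool += (1, 1, 2, 1) = (5, 5, 3, 4)
  proc-G needs (2, 2, 2, 1) <= (5, 5, 3, 4) -> finishes; pool += (1, 2, 1, 0) = (6, 7, 4, 4)


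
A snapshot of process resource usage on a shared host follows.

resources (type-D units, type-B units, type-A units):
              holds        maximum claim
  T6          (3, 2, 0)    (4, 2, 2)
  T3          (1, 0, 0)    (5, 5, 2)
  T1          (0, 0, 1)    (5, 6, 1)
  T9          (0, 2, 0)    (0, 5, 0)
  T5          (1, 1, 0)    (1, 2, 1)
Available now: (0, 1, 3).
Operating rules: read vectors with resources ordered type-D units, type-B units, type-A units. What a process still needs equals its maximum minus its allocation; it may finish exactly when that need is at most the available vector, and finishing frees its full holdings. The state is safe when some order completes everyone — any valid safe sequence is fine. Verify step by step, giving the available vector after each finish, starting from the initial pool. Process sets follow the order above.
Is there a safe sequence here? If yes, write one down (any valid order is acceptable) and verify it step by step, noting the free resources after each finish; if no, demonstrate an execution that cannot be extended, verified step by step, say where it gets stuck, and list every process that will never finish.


The state is SAFE; one workable sequence: T5, T6, T9, T3, T1.
Key observation: T5 marks the first exact bind of the order: its need (0, 1, 1) fits the free (0, 1, 3) with zero slack on a requested resource.
Check, step by step:
  pool = (0, 1, 3)
  T5: need (0, 1, 1) fits (0, 1, 3); releases (1, 1, 0), pool now (1, 2, 3)
  T6: need (1, 0, 2) fits (1, 2, 3); releases (3, 2, 0), pool now (4, 4, 3)
  T9: need (0, 3, 0) fits (4, 4, 3); releases (0, 2, 0), pool now (4, 6, 3)
  T3: need (4, 5, 2) fits (4, 6, 3); releases (1, 0, 0), pool now (5, 6, 3)
  T1: need (5, 6, 0) fits (5, 6, 3); releases (0, 0, 1), pool now (5, 6, 4)


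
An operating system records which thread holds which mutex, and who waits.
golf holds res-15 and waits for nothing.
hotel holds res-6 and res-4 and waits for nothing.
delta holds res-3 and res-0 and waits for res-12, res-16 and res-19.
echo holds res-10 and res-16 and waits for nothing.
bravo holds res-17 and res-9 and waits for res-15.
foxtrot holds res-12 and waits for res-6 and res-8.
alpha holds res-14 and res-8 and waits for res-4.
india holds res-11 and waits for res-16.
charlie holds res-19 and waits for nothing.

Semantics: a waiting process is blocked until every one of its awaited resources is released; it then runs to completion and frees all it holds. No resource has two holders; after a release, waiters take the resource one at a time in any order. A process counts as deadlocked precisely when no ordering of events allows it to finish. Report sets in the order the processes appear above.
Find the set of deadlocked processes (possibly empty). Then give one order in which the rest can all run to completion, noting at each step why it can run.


No process is deadlocked.
Key observation: all waits point, directly or indirectly, at processes that can finish, so nothing is permanently blocked.
One completion order for the rest: echo, india, hotel, alpha, charlie, golf, foxtrot, delta, bravo.
Verifying each step:
  echo: no waits; runs immediately, freeing res-10 and res-16
  india waits on res-16 — all released -> runs and releases res-11
  hotel: no waits; runs immediately, freeing res-6 and res-4
  alpha waits on res-4 — all released -> runs and releases res-14 and res-8
  charlie: no waits; runs immediately, freeing res-19
  golf: no waits; runs immediately, freeing res-15
  foxtrot waits on res-6 and res-8 — all released -> runs and releases res-12
  delta waits on res-12, res-16 and res-19 — all released -> runs and releases res-3 and res-0
  bravo waits on res-15 — all released -> runs and releases res-17 and res-9


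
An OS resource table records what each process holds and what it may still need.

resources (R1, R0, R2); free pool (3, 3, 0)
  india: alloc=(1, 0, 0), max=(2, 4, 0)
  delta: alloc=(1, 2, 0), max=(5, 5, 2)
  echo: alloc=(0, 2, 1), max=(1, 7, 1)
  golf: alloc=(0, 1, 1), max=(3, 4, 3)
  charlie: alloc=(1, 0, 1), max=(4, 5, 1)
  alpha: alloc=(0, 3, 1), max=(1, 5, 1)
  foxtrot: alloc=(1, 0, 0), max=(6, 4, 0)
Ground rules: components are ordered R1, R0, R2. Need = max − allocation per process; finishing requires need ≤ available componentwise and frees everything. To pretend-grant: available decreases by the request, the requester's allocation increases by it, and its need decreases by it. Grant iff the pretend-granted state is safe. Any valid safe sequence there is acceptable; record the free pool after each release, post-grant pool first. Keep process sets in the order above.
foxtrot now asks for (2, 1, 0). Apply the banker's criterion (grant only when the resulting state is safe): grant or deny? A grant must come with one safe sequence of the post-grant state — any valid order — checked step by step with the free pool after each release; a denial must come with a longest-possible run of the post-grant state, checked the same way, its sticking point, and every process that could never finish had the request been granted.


DENY: after the grant no complete ordering would exist.
Key observation: the wall is R1: completing alpha, india, echo brings the pool only to (2, 7, 2), and all the rest need more.
After a pretend grant, a maximal execution: alpha, india, echo — then nothing else fits. Walking it through:
  pool = (1, 2, 0)
  alpha: need (1, 2, 0) fits (1, 2, 0); releases (0, 3, 1), pool now (1, 5, 1)
  india: need (1, 4, 0) fits (1, 5, 1); releases (1, 0, 0), pool now (2, 5, 1)
  echo: need (1, 5, 0) fits (2, 5, 1); releases (0, 2, 1), pool now (2, 7, 2)
  delta still needs (4, 3, 2) but only (2, 7, 2) is free — short on R1
  golf still needs (3, 3, 2) but only (2, 7, 2) is free — short on R1
  charlie still needs (3, 5, 0) but only (2, 7, 2) is free — short on R1
  foxtrot still needs (3, 3, 0) but only (2, 7, 2) is free — short on R1
Post-grant, the permanently blocked set is delta, golf, charlie and foxtrot.


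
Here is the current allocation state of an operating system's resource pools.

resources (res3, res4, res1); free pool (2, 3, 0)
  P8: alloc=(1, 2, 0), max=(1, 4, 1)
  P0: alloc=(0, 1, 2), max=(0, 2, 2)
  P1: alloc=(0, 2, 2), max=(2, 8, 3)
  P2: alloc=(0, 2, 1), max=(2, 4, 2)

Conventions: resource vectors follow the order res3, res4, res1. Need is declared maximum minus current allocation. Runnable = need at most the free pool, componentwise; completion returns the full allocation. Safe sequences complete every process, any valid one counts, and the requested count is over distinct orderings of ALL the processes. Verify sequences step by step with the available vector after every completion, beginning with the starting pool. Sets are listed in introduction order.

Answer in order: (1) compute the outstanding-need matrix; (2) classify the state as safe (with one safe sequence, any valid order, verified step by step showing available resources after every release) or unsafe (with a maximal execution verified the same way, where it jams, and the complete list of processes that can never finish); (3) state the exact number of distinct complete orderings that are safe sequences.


(1) Outstanding need per process (order res3, res4, res1):
  P8: (0, 2, 1)
  P0: (0, 1, 0)
  P1: (2, 6, 1)
  P2: (2, 2, 1)
(2) SAFE. One safe sequence: P0, P8, P1, P2.
Key observation: at P1 the run first touches a limit — (2, 6, 1) against (3, 6, 2), exact on a resource it actually requests.
Step-by-step check:
  pool = (2, 3, 0)
  run P0 (needs (0, 1, 0), free (2, 3, 0)); after release of (0, 1, 2) the pool is (2, 4, 2)
  run P8 (needs (0, 2, 1), free (2, 4, 2)); after release of (1, 2, 0) the pool is (3, 6, 2)
  run P1 (needs (2, 6, 1), free (3, 6, 2)); after release of (0, 2, 2) the pool is (3, 8, 4)
  run P2 (needs (2, 2, 1), free (3, 8, 4)); after release of (0, 2, 1) the pool is (3, 10, 5)
(3) The exact count: 4 of the possible complete orderings are safe sequences.


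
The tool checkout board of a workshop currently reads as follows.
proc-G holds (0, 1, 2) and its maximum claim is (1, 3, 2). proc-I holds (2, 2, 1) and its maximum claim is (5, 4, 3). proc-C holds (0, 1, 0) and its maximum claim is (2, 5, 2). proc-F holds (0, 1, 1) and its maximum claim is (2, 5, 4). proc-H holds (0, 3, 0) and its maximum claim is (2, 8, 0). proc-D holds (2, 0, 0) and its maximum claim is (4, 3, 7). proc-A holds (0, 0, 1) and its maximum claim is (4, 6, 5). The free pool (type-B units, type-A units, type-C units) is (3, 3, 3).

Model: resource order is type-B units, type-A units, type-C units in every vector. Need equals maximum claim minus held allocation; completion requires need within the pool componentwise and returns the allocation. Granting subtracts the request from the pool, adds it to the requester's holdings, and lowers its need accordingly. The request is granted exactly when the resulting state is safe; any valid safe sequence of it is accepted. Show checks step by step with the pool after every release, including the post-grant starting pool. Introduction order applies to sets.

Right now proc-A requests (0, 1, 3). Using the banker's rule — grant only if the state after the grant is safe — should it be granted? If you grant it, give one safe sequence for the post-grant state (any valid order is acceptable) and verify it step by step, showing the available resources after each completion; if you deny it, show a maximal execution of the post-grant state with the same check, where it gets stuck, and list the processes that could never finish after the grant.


GRANT. The post-grant state is safe; one safe sequence: proc-G, proc-I, proc-A, proc-H, proc-D, proc-C, proc-F.
Key observation: the transfer keeps a workable pool ((3, 2, 0)); proc-G starts the safe sequence.
Check on the post-grant state, step by step:
  pool = (3, 2, 0)
  proc-G: need (1, 2, 0) fits (3, 2, 0); releases (0, 1, 2), pool now (3, 3, 2)
  proc-I: need (3, 2, 2) fits (3, 3, 2); releases (2, 2, 1), pool now (5, 5, 3)
  proc-A: need (4, 5, 1) fits (5, 5, 3); releases (0, 1, 4), pool now (5, 6, 7)
  proc-H: need (2, 5, 0) fits (5, 6, 7); releases (0, 3, 0), pool now (5, 9, 7)
  proc-D: need (2, 3, 7) fits (5, 9, 7); releases (2, 0, 0), pool now (7, 9, 7)
  proc-C: need (2, 4, 2) fits (7, 9, 7); releases (0, 1, 0), pool now (7, 10, 7)
  proc-F: need (2, 4, 3) fits (7, 10, 7); releases (0, 1, 1), pool now (7, 11, 8)


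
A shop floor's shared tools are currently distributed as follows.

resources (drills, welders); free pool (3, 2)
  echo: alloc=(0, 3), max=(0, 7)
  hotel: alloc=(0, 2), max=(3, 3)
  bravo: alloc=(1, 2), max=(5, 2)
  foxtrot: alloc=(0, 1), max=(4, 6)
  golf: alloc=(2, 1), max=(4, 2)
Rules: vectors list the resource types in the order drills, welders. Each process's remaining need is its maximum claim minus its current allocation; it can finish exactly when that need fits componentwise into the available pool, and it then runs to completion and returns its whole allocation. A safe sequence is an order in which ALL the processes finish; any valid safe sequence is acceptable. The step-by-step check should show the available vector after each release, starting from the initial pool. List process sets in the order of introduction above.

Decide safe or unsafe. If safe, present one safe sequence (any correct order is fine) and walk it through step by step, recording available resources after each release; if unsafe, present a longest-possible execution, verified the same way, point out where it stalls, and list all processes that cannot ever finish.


The state is SAFE; one workable sequence: golf, bravo, echo, hotel, foxtrot.
Key observation: every step clears its requested resources with room to spare; the minimum clearance is 1, first at golf — (2, 1) vs (3, 2) free.
Verifying each step:
  pool = (3, 2)
  run golf (needs (2, 1), free (3, 2)); after release of (2, 1) the pool is (5, 3)
  run bravo (needs (4, 0), free (5, 3)); after release of (1, 2) the pool is (6, 5)
  run echo (needs (0, 4), free (6, 5)); after release of (0, 3) the pool is (6, 8)
  run hotel (needs (3, 1), free (6, 8)); after release of (0, 2) the pool is (6, 10)
  run foxtrot (needs (4, 5), free (6, 10)); after release of (0, 1) the pool is (6, 11)


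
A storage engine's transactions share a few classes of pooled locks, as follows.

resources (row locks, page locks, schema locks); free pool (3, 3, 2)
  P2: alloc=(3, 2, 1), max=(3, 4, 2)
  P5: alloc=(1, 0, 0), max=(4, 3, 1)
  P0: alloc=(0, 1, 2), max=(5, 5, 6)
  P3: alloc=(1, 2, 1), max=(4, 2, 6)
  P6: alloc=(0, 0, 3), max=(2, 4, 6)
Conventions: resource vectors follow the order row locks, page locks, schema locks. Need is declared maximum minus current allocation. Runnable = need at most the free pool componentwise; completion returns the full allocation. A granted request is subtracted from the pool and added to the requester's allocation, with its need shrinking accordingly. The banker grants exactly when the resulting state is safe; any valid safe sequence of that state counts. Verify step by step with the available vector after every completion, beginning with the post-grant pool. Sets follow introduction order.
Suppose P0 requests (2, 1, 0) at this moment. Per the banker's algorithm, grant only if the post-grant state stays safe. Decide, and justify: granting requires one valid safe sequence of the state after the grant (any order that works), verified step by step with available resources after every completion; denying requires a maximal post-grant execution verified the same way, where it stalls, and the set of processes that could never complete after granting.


GRANT — the state after the grant stays safe, e.g. via P2, P6, P3, P0, P5.
Key observation: the grant leaves (1, 2, 2) free — enough for P2, whose release restarts the cascade.
Check on the post-grant state, step by step:
  pool = (1, 2, 2)
  P2 needs (0, 2, 1) <= (1, 2, 2) -> finishes; pool += (3, 2, 1) = (4, 4, 3)
  P6 needs (2, 4, 3) <= (4, 4, 3) -> finishes; pool += (0, 0, 3) = (4, 4, 6)
  P3 needs (3, 0, 5) <= (4, 4, 6) -> finishes; pool += (1, 2, 1) = (5, 6, 7)
  P0 needs (3, 3, 4) <= (5, 6, 7) -> finishes; pool += (2, 2, 2) = (7, 8, 9)
  P5 needs (3, 3, 1) <= (7, 8, 9) -> finishes; pool += (1, 0, 0) = (8, 8, 9)
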